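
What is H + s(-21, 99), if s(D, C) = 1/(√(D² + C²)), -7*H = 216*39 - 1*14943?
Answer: 6519/7 + √1138/3414 ≈ 931.30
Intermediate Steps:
H = 6519/7 (H = -(216*39 - 1*14943)/7 = -(8424 - 14943)/7 = -⅐*(-6519) = 6519/7 ≈ 931.29)
s(D, C) = (C² + D²)^(-½) (s(D, C) = 1/(√(C² + D²)) = (C² + D²)^(-½))
H + s(-21, 99) = 6519/7 + (99² + (-21)²)^(-½) = 6519/7 + (9801 + 441)^(-½) = 6519/7 + 10242^(-½) = 6519/7 + √1138/3414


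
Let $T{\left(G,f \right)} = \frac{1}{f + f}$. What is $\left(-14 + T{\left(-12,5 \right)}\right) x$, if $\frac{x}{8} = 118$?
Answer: $- \frac{65608}{5} \approx -13122.0$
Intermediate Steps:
$x = 944$ ($x = 8 \cdot 118 = 944$)
$T{\left(G,f \right)} = \frac{1}{2 f}$
$\left(-14 + T{\left(-12,5 \right)}\right) x = \left(-14 + \frac{1}{2 \cdot 5}\right) 944 = \left(-14 + \frac{1}{2} \cdot \frac{1}{5}\right) 944 = \left(-14 + \frac{1}{10}\right) 944 = \left(- \frac{139}{10}\right) 944 = - \frac{65608}{5}$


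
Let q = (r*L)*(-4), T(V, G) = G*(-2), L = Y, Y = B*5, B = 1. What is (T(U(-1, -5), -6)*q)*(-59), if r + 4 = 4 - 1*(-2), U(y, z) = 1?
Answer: 28320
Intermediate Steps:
Y = 5 (Y = 1*5 = 5)
L = 5
T(V, G) = -2*G
r = 2 (r = -4 + (4 - 1*(-2)) = -4 + (4 + 2) = -4 + 6 = 2)
q = -40 (q = (2*5)*(-4) = 10*(-4) = -40)
(T(U(-1, -5), -6)*q)*(-59) = (-2*(-6)*(-40))*(-59) = (12*(-40))*(-59) = -480*(-59) = 28320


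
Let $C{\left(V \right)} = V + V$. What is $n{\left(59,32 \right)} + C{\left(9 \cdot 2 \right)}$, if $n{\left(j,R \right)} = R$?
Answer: $68$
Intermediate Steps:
$C{\left(V \right)} = 2 V$
$n{\left(59,32 \right)} + C{\left(9 \cdot 2 \right)} = 32 + 2 \cdot 9 \cdot 2 = 32 + 2 \cdot 18 = 32 + 36 = 68$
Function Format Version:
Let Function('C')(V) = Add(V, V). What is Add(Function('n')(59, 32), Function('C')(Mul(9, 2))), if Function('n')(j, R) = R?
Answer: 68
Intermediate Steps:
Function('C')(V) = Mul(2, V)
Add(Function('n')(59, 32), Function('C')(Mul(9, 2))) = Add(32, Mul(2, Mul(9, 2))) = Add(32, Mul(2, 18)) = Add(32, 36) = 68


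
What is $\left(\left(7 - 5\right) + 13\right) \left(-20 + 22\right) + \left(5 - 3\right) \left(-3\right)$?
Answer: $24$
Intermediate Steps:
$\left(\left(7 - 5\right) + 13\right) \left(-20 + 22\right) + \left(5 - 3\right) \left(-3\right) = \left(2 + 13\right) 2 + 2 \left(-3\right) = 15 \cdot 2 - 6 = 30 - 6 = 24$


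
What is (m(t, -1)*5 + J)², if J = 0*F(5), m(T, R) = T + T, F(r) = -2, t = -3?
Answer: 900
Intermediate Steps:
m(T, R) = 2*T
J = 0 (J = 0*(-2) = 0)
(m(t, -1)*5 + J)² = ((2*(-3))*5 + 0)² = (-6*5 + 0)² = (-30 + 0)² = (-30)² = 900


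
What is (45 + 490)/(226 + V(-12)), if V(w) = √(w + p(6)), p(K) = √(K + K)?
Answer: 535/(226 + I*√(12 - 2*√3)) ≈ 2.3669 - 0.030598*I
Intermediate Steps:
p(K) = √2*√K (p(K) = √(2*K) = √2*√K)
V(w) = √(w + 2*√3) (V(w) = √(w + √2*√6) = √(w + 2*√3))
(45 + 490)/(226 + V(-12)) = (45 + 490)/(226 + √(-12 + 2*√3)) = 535/(226 + √(-12 + 2*√3))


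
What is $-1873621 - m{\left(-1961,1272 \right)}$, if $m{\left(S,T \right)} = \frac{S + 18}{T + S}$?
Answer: $- \frac{1290926812}{689} \approx -1.8736 \cdot 10^{6}$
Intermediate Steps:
$m{\left(S,T \right)} = \frac{18 + S}{S + T}$
$-1873621 - m{\left(-1961,1272 \right)} = -1873621 - \frac{18 - 1961}{-1961 + 1272} = -1873621 - \frac{1}{-689} \left(-1943\right) = -1873621 - \left(- \frac{1}{689}\right) \left(-1943\right) = -1873621 - \frac{1943}{689} = - \frac{1290926812}{689}$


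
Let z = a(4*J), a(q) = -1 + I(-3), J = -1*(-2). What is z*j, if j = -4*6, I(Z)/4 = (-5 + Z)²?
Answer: -6120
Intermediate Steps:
J = 2
I(Z) = 4*(-5 + Z)²
j = -24
a(q) = 255 (a(q) = -1 + 4*(-5 - 3)² = -1 + 4*(-8)² = -1 + 4*64 = -1 + 256 = 255)
z = 255
z*j = 255*(-24) = -6120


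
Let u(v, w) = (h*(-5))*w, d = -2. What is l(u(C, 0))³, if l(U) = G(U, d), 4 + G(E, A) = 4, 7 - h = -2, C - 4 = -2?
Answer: 0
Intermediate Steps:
C = 2 (C = 4 - 2 = 2)
h = 9 (h = 7 - 1*(-2) = 7 + 2 = 9)
G(E, A) = 0 (G(E, A) = -4 + 4 = 0)
u(v, w) = -45*w (u(v, w) = (9*(-5))*w = -45*w)
l(U) = 0
l(u(C, 0))³ = 0³ = 0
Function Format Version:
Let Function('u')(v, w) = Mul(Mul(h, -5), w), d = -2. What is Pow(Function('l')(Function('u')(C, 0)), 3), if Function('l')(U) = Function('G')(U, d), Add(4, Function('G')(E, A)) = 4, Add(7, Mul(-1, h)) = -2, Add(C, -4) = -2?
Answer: 0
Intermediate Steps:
C = 2 (C = Add(4, -2) = 2)
h = 9 (h = Add(7, Mul(-1, -2)) = Add(7, 2) = 9)
Function('G')(E, A) = 0 (Function('G')(E, A) = Add(-4, 4) = 0)
Function('u')(v, w) = Mul(-45, w) (Function('u')(v, w) = Mul(Mul(9, -5), w) = Mul(-45, w))
Function('l')(U) = 0
Pow(Function('l')(Function('u')(C, 0)), 3) = Pow(0, 3) = 0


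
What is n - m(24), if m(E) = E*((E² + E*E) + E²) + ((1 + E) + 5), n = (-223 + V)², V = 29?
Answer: -3866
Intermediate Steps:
n = 37636 (n = (-223 + 29)² = (-194)² = 37636)
m(E) = 6 + E + 3*E³ (m(E) = E*((E² + E²) + E²) + (6 + E) = E*(2*E² + E²) + (6 + E) = E*(3*E²) + (6 + E) = 3*E³ + (6 + E) = 6 + E + 3*E³)
n - m(24) = 37636 - (6 + 24 + 3*24³) = 37636 - (6 + 24 + 3*13824) = 37636 - (6 + 24 + 41472) = 37636 - 1*41502 = 37636 - 41502 = -3866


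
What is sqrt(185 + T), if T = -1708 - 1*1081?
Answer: 2*I*sqrt(651) ≈ 51.029*I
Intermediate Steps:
T = -2789 (T = -1708 - 1081 = -2789)
sqrt(185 + T) = sqrt(185 - 2789) = sqrt(-2604) = 2*I*sqrt(651)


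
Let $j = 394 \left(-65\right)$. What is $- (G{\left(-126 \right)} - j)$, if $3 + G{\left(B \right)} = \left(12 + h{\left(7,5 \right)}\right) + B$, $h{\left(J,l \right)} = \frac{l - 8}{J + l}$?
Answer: $- \frac{101971}{4} \approx -25493.0$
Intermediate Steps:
$h{\left(J,l \right)} = \frac{-8 + l}{J + l}$
$G{\left(B \right)} = \frac{35}{4} + B$ ($G{\left(B \right)} = -3 + \left(\left(12 + \frac{-8 + 5}{7 + 5}\right) + B\right) = -3 + \left(\left(12 + \frac{1}{12} \left(-3\right)\right) + B\right) = -3 + \left(\left(12 - \frac{1}{4}\right) + B\right) = -3 + \left(\frac{47}{4} + B\right) = \frac{35}{4} + B$)
$j = -25610$
$- (G{\left(-126 \right)} - j) = - (\left(\frac{35}{4} - 126\right) - -25610) = - (- \frac{469}{4} + 25610) = \left(-1\right) \frac{101971}{4} = - \frac{101971}{4}$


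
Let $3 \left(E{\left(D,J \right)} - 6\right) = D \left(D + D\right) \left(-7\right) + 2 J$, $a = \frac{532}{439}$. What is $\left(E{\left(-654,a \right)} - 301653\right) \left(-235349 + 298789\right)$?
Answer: $- \frac{191970110624240}{1317} \approx -1.4576 \cdot 10^{11}$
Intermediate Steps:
$a = \frac{532}{439}$ ($a = 532 \cdot \frac{1}{439} = \frac{532}{439} \approx 1.2118$)
$E{\left(D,J \right)} = 6 - \frac{14 D^{2}}{3} + \frac{2 J}{3}$ ($E{\left(D,J \right)} = 6 + \frac{D \left(D + D\right) \left(-7\right) + 2 J}{3} = 6 + \frac{D 2 D \left(-7\right) + 2 J}{3} = 6 + \frac{2 D^{2} \left(-7\right) + 2 J}{3} = 6 + \frac{- 14 D^{2} + 2 J}{3} = 6 - \left(- \frac{2 J}{3} + \frac{14 D^{2}}{3}\right) = 6 - \frac{14 D^{2}}{3} + \frac{2 J}{3}$)
$\left(E{\left(-654,a \right)} - 301653\right) \left(-235349 + 298789\right) = \left(\left(6 - \frac{14 \left(-654\right)^{2}}{3} + \frac{2}{3} \cdot \frac{532}{439}\right) - 301653\right) \left(-235349 + 298789\right) = \left(\left(6 - 1996008 + \frac{1064}{1317}\right) - 301653\right) 63440 = \left(- \frac{2628733570}{1317} - 301653\right) 63440 = \left(- \frac{3026010571}{1317}\right) 63440 = - \frac{191970110624240}{1317}$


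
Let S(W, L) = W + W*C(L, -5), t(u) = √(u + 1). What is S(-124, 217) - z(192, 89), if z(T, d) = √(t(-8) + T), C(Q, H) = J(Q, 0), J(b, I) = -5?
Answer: 496 - √(192 + I*√7) ≈ 482.14 - 0.095468*I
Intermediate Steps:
C(Q, H) = -5
t(u) = √(1 + u)
S(W, L) = -4*W (S(W, L) = W + W*(-5) = W - 5*W = -4*W)
z(T, d) = √(T + I*√7) (z(T, d) = √(√(1 - 8) + T) = √(√(-7) + T) = √(I*√7 + T) = √(T + I*√7))
S(-124, 217) - z(192, 89) = -4*(-124) - √(192 + I*√7) = 496 - √(192 + I*√7)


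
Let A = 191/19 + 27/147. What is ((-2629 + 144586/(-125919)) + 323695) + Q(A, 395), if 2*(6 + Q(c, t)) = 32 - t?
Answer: 80809110511/251838 ≈ 3.2088e+5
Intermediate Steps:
A = 9530/931 (A = 191*(1/19) + 27*(1/147) = 191/19 + 9/49 = 9530/931 ≈ 10.236)
Q(c, t) = 10 - t/2 (Q(c, t) = -6 + (32 - t)/2 = -6 + (16 - t/2) = 10 - t/2)
((-2629 + 144586/(-125919)) + 323695) + Q(A, 395) = ((-2629 + 144586/(-125919)) + 323695) + (10 - ½*395) = ((-2629 + 144586*(-1/125919)) + 323695) + (10 - 395/2) = ((-2629 - 144586/125919) + 323695) - 375/2 = (-331185637/125919 + 323695) - 375/2 = 40428165068/125919 - 375/2 = 80809110511/251838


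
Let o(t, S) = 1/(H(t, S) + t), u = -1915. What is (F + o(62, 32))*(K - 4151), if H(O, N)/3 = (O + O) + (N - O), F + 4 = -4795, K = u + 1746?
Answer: 891461700/43 ≈ 2.0732e+7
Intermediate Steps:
K = -169 (K = -1915 + 1746 = -169)
F = -4799 (F = -4 - 4795 = -4799)
H(O, N) = 3*N + 3*O (H(O, N) = 3*((O + O) + (N - O)) = 3*(2*O + (N - O)) = 3*(N + O) = 3*N + 3*O)
o(t, S) = 1/(3*S + 4*t) (o(t, S) = 1/((3*S + 3*t) + t) = 1/(3*S + 4*t))
(F + o(62, 32))*(K - 4151) = (-4799 + 1/(3*32 + 4*62))*(-169 - 4151) = (-4799 + 1/(96 + 248))*(-4320) = (-4799 + 1/344)*(-4320) = -1650855/344*(-4320) = 891461700/43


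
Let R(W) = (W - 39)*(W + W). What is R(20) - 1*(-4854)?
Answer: 4094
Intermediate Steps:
R(W) = 2*W*(-39 + W) (R(W) = (-39 + W)*(2*W) = 2*W*(-39 + W))
R(20) - 1*(-4854) = 2*20*(-39 + 20) - 1*(-4854) = 2*20*(-19) + 4854 = -760 + 4854 = 4094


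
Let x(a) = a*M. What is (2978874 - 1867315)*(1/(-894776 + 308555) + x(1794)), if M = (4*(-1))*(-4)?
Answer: 18704078334871897/586221 ≈ 3.1906e+10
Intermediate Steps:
M = 16 (M = -4*(-4) = 16)
x(a) = 16*a (x(a) = a*16 = 16*a)
(2978874 - 1867315)*(1/(-894776 + 308555) + x(1794)) = (2978874 - 1867315)*(1/(-894776 + 308555) + 16*1794) = 1111559*(1/(-586221) + 28704) = 1111559*(-1/586221 + 28704) = 1111559*(16826887583/586221) = 18704078334871897/586221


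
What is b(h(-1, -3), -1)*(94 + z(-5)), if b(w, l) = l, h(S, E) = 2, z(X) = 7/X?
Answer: -463/5 ≈ -92.600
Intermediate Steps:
b(h(-1, -3), -1)*(94 + z(-5)) = -(94 + 7/(-5)) = -(94 + 7*(-⅕)) = -(94 - 7/5) = -1*463/5 = -463/5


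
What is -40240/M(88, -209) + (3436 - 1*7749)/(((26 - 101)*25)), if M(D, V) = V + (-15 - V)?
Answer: 5034313/1875 ≈ 2685.0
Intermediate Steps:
M(D, V) = -15
-40240/M(88, -209) + (3436 - 1*7749)/(((26 - 101)*25)) = -40240/(-15) + (3436 - 1*7749)/(((26 - 101)*25)) = -40240*(-1/15) + (3436 - 7749)/((-75*25)) = 8048/3 - 4313/(-1875) = 8048/3 - 4313*(-1/1875) = 8048/3 + 4313/1875 = 5034313/1875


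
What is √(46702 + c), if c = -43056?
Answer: √3646 ≈ 60.382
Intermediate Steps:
√(46702 + c) = √(46702 - 43056) = √3646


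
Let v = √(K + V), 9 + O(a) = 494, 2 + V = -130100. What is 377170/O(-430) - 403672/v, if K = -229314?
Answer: 75434/97 + 100918*I*√89854/44927 ≈ 777.67 + 673.33*I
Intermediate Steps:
V = -130102 (V = -2 - 130100 = -130102)
O(a) = 485 (O(a) = -9 + 494 = 485)
v = 2*I*√89854 (v = √(-229314 - 130102) = √(-359416) = 2*I*√89854 ≈ 599.51*I)
377170/O(-430) - 403672/v = 377170/485 - 403672*(-I*√89854/179708) = 377170*(1/485) - (-100918)*I*√89854/44927 = 75434/97 + 100918*I*√89854/44927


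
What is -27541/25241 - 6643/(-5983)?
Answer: 2898160/151016903 ≈ 0.019191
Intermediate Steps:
-27541/25241 - 6643/(-5983) = -27541*1/25241 - 6643*(-1/5983) = -27541/25241 + 6643/5983 = 2898160/151016903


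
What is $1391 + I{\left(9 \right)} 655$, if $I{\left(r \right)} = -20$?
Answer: $-11709$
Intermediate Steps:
$1391 + I{\left(9 \right)} 655 = 1391 - 13100 = -11709$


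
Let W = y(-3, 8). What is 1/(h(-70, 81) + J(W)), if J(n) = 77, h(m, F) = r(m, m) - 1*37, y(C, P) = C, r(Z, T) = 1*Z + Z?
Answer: -1/100 ≈ -0.010000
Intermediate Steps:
r(Z, T) = 2*Z (r(Z, T) = Z + Z = 2*Z)
h(m, F) = -37 + 2*m (h(m, F) = 2*m - 1*37 = 2*m - 37 = -37 + 2*m)
W = -3
1/(h(-70, 81) + J(W)) = 1/((-37 + 2*(-70)) + 77) = 1/((-37 - 140) + 77) = 1/(-177 + 77) = 1/(-100) = -1/100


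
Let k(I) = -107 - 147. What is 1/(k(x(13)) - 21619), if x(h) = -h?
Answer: -1/21873 ≈ -4.5718e-5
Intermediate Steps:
k(I) = -254
1/(k(x(13)) - 21619) = 1/(-254 - 21619) = 1/(-21873) = -1/21873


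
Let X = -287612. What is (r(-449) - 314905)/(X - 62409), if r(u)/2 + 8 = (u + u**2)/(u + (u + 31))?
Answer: 273438811/303468207 ≈ 0.90105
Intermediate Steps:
r(u) = -16 + 2*(u + u**2)/(31 + 2*u) (r(u) = -16 + 2*((u + u**2)/(u + (u + 31))) = -16 + 2*((u + u**2)/(u + (31 + u))) = -16 + 2*((u + u**2)/(31 + 2*u)) = -16 + 2*(u + u**2)/(31 + 2*u))
(r(-449) - 314905)/(X - 62409) = (2*(-248 + (-449)**2 - 15*(-449))/(31 + 2*(-449)) - 314905)/(-287612 - 62409) = (2*(-248 + 201601 + 6735)/(31 - 898) - 314905)/(-350021) = (2*208088/(-867) - 314905)*(-1/350021) = (2*(-1/867)*208088 - 314905)*(-1/350021) = (-416176/867 - 314905)*(-1/350021) = -273438811/867*(-1/350021) = 273438811/303468207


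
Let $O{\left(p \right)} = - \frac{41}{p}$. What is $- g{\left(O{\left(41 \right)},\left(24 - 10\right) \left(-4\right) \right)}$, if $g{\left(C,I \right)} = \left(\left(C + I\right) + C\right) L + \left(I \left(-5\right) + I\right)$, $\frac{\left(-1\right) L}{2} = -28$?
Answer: $3024$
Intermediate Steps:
$L = 56$ ($L = \left(-2\right) \left(-28\right) = 56$)
$g{\left(C,I \right)} = 52 I + 112 C$ ($g{\left(C,I \right)} = \left(\left(C + I\right) + C\right) 56 + \left(I \left(-5\right) + I\right) = \left(I + 2 C\right) 56 + \left(- 5 I + I\right) = \left(56 I + 112 C\right) - 4 I = 52 I + 112 C$)
$- g{\left(O{\left(41 \right)},\left(24 - 10\right) \left(-4\right) \right)} = - (52 \left(24 - 10\right) \left(-4\right) + 112 \left(- \frac{41}{41}\right)) = - (52 \cdot 14 \left(-4\right) + 112 \left(\left(-41\right) \frac{1}{41}\right)) = - (52 \left(-56\right) + 112 \left(-1\right)) = - (-2912 - 112) = \left(-1\right) \left(-3024\right) = 3024$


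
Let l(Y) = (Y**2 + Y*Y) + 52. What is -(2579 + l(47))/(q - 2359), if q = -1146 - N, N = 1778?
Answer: 7049/5283 ≈ 1.3343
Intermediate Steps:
q = -2924 (q = -1146 - 1*1778 = -1146 - 1778 = -2924)
l(Y) = 52 + 2*Y**2 (l(Y) = (Y**2 + Y**2) + 52 = 2*Y**2 + 52 = 52 + 2*Y**2)
-(2579 + l(47))/(q - 2359) = -(2579 + (52 + 2*47**2))/(-2924 - 2359) = -(2579 + (52 + 2*2209))/(-5283) = -(2579 + (52 + 4418))*(-1)/5283 = -(2579 + 4470)*(-1)/5283 = -7049*(-1)/5283 = -1*(-7049/5283) = 7049/5283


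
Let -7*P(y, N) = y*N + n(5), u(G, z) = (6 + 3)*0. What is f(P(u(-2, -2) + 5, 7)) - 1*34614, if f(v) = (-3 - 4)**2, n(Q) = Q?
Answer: -34565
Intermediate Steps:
u(G, z) = 0 (u(G, z) = 9*0 = 0)
P(y, N) = -5/7 - N*y/7 (P(y, N) = -(y*N + 5)/7 = -(N*y + 5)/7 = -(5 + N*y)/7 = -5/7 - N*y/7)
f(v) = 49 (f(v) = (-7)**2 = 49)
f(P(u(-2, -2) + 5, 7)) - 1*34614 = 49 - 1*34614 = 49 - 34614 = -34565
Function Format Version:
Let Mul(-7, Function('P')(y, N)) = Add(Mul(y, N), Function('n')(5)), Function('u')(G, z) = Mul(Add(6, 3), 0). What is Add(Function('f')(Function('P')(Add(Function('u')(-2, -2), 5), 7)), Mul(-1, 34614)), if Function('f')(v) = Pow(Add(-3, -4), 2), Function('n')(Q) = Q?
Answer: -34565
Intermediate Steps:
Function('u')(G, z) = 0 (Function('u')(G, z) = Mul(9, 0) = 0)
Function('P')(y, N) = Add(Rational(-5, 7), Mul(Rational(-1, 7), N, y)) (Function('P')(y, N) = Mul(Rational(-1, 7), Add(Mul(y, N), 5)) = Mul(Rational(-1, 7), Add(Mul(N, y), 5)) = Mul(Rational(-1, 7), Add(5, Mul(N, y))) = Add(Rational(-5, 7), Mul(Rational(-1, 7), N, y)))
Function('f')(v) = 49 (Function('f')(v) = Pow(-7, 2) = 49)
Add(Function('f')(Function('P')(Add(Function('u')(-2, -2), 5), 7)), Mul(-1, 34614)) = Add(49, Mul(-1, 34614)) = Add(49, -34614) = -34565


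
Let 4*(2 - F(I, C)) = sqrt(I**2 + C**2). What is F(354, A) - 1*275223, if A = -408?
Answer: -275221 - 3*sqrt(8105)/2 ≈ -2.7536e+5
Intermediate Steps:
F(I, C) = 2 - sqrt(C**2 + I**2)/4 (F(I, C) = 2 - sqrt(I**2 + C**2)/4 = 2 - sqrt(C**2 + I**2)/4)
F(354, A) - 1*275223 = (2 - sqrt((-408)**2 + 354**2)/4) - 1*275223 = (2 - sqrt(166464 + 125316)/4) - 275223 = (2 - 3*sqrt(8105)/2) - 275223 = -275221 - 3*sqrt(8105)/2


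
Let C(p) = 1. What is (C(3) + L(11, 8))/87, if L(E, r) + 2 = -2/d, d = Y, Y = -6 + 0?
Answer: -2/261 ≈ -0.0076628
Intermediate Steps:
Y = -6
d = -6
L(E, r) = -5/3 (L(E, r) = -2 - 2/(-6) = -2 - 2*(-⅙) = -2 + ⅓ = -5/3)
(C(3) + L(11, 8))/87 = (1 - 5/3)/87 = -⅔*1/87 = -2/261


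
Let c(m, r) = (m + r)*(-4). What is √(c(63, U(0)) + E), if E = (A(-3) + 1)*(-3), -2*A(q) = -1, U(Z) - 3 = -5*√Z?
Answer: I*√1074/2 ≈ 16.386*I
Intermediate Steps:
U(Z) = 3 - 5*√Z
A(q) = ½ (A(q) = -½*(-1) = ½)
c(m, r) = -4*m - 4*r
E = -9/2 (E = (½ + 1)*(-3) = (3/2)*(-3) = -9/2 ≈ -4.5000)
√(c(63, U(0)) + E) = √((-4*63 - 4*(3 - 5*√0)) - 9/2) = √((-252 - 4*(3 - 5*0)) - 9/2) = √((-252 - 4*(3 + 0)) - 9/2) = √((-252 - 4*3) - 9/2) = √((-252 - 12) - 9/2) = √(-264 - 9/2) = √(-537/2) = I*√1074/2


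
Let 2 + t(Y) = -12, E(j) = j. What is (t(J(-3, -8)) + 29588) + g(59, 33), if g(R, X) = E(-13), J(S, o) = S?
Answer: 29561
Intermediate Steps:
g(R, X) = -13
t(Y) = -14 (t(Y) = -2 - 12 = -14)
(t(J(-3, -8)) + 29588) + g(59, 33) = (-14 + 29588) - 13 = 29574 - 13 = 29561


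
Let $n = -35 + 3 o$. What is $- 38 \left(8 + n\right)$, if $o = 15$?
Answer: $-684$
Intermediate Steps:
$n = 10$ ($n = -35 + 3 \cdot 15 = -35 + 45 = 10$)
$- 38 \left(8 + n\right) = - 38 \left(8 + 10\right) = \left(-38\right) 18 = -684$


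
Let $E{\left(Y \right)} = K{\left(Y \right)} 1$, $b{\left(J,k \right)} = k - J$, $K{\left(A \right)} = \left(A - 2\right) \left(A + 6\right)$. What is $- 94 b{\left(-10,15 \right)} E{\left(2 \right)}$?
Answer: $0$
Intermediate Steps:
$K{\left(A \right)} = \left(-2 + A\right) \left(6 + A\right)$
$E{\left(Y \right)} = -12 + Y^{2} + 4 Y$ ($E{\left(Y \right)} = \left(-12 + Y^{2} + 4 Y\right) 1 = -12 + Y^{2} + 4 Y$)
$- 94 b{\left(-10,15 \right)} E{\left(2 \right)} = - 94 \left(15 - -10\right) \left(-12 + 2^{2} + 4 \cdot 2\right) = - 94 \left(15 + 10\right) \left(-12 + 4 + 8\right) = \left(-94\right) 25 \cdot 0 = \left(-2350\right) 0 = 0$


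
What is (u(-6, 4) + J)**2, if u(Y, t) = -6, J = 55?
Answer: 2401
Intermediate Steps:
(u(-6, 4) + J)**2 = (-6 + 55)**2 = 49**2 = 2401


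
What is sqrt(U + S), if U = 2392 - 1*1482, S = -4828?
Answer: I*sqrt(3918) ≈ 62.594*I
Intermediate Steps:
U = 910 (U = 2392 - 1482 = 910)
sqrt(U + S) = sqrt(910 - 4828) = sqrt(-3918) = I*sqrt(3918)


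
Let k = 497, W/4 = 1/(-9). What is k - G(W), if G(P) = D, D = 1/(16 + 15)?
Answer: 15406/31 ≈ 496.97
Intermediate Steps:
D = 1/31 ≈ 0.032258
W = -4/9 (W = 4/(-9) = 4*(-⅑) = -4/9 ≈ -0.44444)
G(P) = 1/31
k - G(W) = 497 - 1*1/31 = 497 - 1/31 = 15406/31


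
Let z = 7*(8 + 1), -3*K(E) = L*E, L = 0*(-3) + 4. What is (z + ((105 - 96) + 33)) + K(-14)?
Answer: 371/3 ≈ 123.67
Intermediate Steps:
L = 4 (L = 0 + 4 = 4)
K(E) = -4*E/3
z = 63 (z = 7*9 = 63)
(z + ((105 - 96) + 33)) + K(-14) = (63 + ((105 - 96) + 33)) - 4/3*(-14) = (63 + (9 + 33)) + 56/3 = (63 + 42) + 56/3 = 105 + 56/3 = 371/3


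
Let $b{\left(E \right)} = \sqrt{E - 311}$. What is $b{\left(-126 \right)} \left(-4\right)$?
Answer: $- 4 i \sqrt{437} \approx - 83.618 i$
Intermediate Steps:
$b{\left(E \right)} = \sqrt{-311 + E}$
$b{\left(-126 \right)} \left(-4\right) = \sqrt{-311 - 126} \left(-4\right) = \sqrt{-437} \left(-4\right) = i \sqrt{437} \left(-4\right) = - 4 i \sqrt{437}$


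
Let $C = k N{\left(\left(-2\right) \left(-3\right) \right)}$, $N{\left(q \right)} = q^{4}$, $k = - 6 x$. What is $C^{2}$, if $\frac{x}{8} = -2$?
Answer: $15479341056$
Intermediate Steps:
$x = -16$ ($x = 8 \left(-2\right) = -16$)
$k = 96$ ($k = \left(-6\right) \left(-16\right) = 96$)
$C = 124416$ ($C = 96 \left(\left(-2\right) \left(-3\right)\right)^{4} = 96 \cdot 6^{4} = 96 \cdot 1296 = 124416$)
$C^{2} = 124416^{2} = 15479341056$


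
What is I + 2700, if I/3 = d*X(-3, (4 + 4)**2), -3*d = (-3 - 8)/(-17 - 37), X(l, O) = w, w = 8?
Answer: 72856/27 ≈ 2698.4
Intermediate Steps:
X(l, O) = 8
d = -11/162 (d = -(-3 - 8)/(3*(-17 - 37)) = -(-11)/(3*(-54)) = -(-11)*(-1)/(3*54) = -1/3*11/54 = -11/162 ≈ -0.067901)
I = -44/27 (I = 3*(-11/162*8) = 3*(-44/81) = -44/27 ≈ -1.6296)
I + 2700 = -44/27 + 2700 = 72856/27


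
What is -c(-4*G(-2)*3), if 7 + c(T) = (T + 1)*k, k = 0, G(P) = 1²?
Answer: 7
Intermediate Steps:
G(P) = 1
c(T) = -7 (c(T) = -7 + (T + 1)*0 = -7 + (1 + T)*0 = -7 + 0 = -7)
-c(-4*G(-2)*3) = -1*(-7) = 7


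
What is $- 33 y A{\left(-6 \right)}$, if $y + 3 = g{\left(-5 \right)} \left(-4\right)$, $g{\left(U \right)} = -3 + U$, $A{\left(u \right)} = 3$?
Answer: $-2871$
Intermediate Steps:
$y = 29$ ($y = -3 + \left(-3 - 5\right) \left(-4\right) = -3 - -32 = -3 + 32 = 29$)
$- 33 y A{\left(-6 \right)} = \left(-33\right) 29 \cdot 3 = \left(-957\right) 3 = -2871$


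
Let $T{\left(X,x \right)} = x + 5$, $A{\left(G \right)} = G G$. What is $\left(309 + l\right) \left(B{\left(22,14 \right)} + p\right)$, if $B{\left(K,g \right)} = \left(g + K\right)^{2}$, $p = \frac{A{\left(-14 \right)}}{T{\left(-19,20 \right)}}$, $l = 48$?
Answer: $\frac{11636772}{25} \approx 4.6547 \cdot 10^{5}$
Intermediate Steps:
$A{\left(G \right)} = G^{2}$
$T{\left(X,x \right)} = 5 + x$
$p = \frac{196}{25}$ ($p = \frac{\left(-14\right)^{2}}{5 + 20} = \frac{196}{25} \approx 7.84$)
$B{\left(K,g \right)} = \left(K + g\right)^{2}$
$\left(309 + l\right) \left(B{\left(22,14 \right)} + p\right) = \left(309 + 48\right) \left(\left(22 + 14\right)^{2} + \frac{196}{25}\right) = 357 \left(36^{2} + \frac{196}{25}\right) = 357 \left(1296 + \frac{196}{25}\right) = 357 \cdot \frac{32596}{25} = \frac{11636772}{25}$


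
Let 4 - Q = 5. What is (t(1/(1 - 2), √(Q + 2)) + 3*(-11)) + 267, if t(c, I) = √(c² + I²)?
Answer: 234 + √2 ≈ 235.41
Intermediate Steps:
Q = -1 (Q = 4 - 1*5 = 4 - 5 = -1)
t(c, I) = √(I² + c²)
(t(1/(1 - 2), √(Q + 2)) + 3*(-11)) + 267 = (√((√(-1 + 2))² + (1/(1 - 2))²) + 3*(-11)) + 267 = (√((√1)² + (1/(-1))²) - 33) + 267 = (√(1² + (-1)²) - 33) + 267 = (√(1 + 1) - 33) + 267 = (√2 - 33) + 267 = (-33 + √2) + 267 = 234 + √2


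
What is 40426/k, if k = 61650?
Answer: 20213/30825 ≈ 0.65573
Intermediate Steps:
40426/k = 40426/61650 = 40426*(1/61650) = 20213/30825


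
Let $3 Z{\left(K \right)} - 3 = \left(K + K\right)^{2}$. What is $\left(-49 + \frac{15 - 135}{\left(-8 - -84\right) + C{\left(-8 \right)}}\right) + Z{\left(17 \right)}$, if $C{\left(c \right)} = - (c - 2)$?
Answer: $\frac{43336}{129} \approx 335.94$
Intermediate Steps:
$C{\left(c \right)} = 2 - c$ ($C{\left(c \right)} = - (-2 + c) = 2 - c$)
$Z{\left(K \right)} = 1 + \frac{4 K^{2}}{3}$ ($Z{\left(K \right)} = 1 + \frac{\left(K + K\right)^{2}}{3} = 1 + \frac{\left(2 K\right)^{2}}{3} = 1 + \frac{4 K^{2}}{3}$)
$\left(-49 + \frac{15 - 135}{\left(-8 - -84\right) + C{\left(-8 \right)}}\right) + Z{\left(17 \right)} = \left(-49 + \frac{15 - 135}{\left(-8 - -84\right) + \left(2 - -8\right)}\right) + \left(1 + \frac{4 \cdot 17^{2}}{3}\right) = \left(-49 - \frac{120}{\left(-8 + 84\right) + \left(2 + 8\right)}\right) + \left(1 + \frac{4}{3} \cdot 289\right) = \left(-49 - \frac{120}{76 + 10}\right) + \left(1 + \frac{1156}{3}\right) = \left(-49 - \frac{120}{86}\right) + \frac{1159}{3} = \left(-49 - \frac{60}{43}\right) + \frac{1159}{3} = - \frac{2167}{43} + \frac{1159}{3} = \frac{43336}{129}$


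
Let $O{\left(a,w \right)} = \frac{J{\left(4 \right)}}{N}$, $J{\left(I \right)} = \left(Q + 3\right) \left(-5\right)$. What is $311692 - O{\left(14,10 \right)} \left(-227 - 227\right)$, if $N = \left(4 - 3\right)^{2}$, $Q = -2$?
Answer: $309422$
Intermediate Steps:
$J{\left(I \right)} = -5$ ($J{\left(I \right)} = \left(-2 + 3\right) \left(-5\right) = 1 \left(-5\right) = -5$)
$N = 1$ ($N = 1^{2} = 1$)
$O{\left(a,w \right)} = -5$ ($O{\left(a,w \right)} = - \frac{5}{1} = \left(-5\right) 1 = -5$)
$311692 - O{\left(14,10 \right)} \left(-227 - 227\right) = 311692 - - 5 \left(-227 - 227\right) = 311692 - \left(-5\right) \left(-454\right) = 311692 - 2270 = 309422$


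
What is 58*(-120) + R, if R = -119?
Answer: -7079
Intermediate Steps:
58*(-120) + R = 58*(-120) - 119 = -6960 - 119 = -7079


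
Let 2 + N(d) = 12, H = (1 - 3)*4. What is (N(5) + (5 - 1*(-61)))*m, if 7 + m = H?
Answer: -1140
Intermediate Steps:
H = -8 (H = -2*4 = -8)
N(d) = 10 (N(d) = -2 + 12 = 10)
m = -15 (m = -7 - 8 = -15)
(N(5) + (5 - 1*(-61)))*m = (10 + (5 - 1*(-61)))*(-15) = (10 + (5 + 61))*(-15) = (10 + 66)*(-15) = 76*(-15) = -1140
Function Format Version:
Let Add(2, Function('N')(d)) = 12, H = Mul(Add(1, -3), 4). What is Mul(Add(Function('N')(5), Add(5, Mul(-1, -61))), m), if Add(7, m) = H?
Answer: -1140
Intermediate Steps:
H = -8 (H = Mul(-2, 4) = -8)
Function('N')(d) = 10 (Function('N')(d) = Add(-2, 12) = 10)
m = -15 (m = Add(-7, -8) = -15)
Mul(Add(Function('N')(5), Add(5, Mul(-1, -61))), m) = Mul(Add(10, Add(5, Mul(-1, -61))), -15) = Mul(Add(10, Add(5, 61)), -15) = Mul(Add(10, 66), -15) = Mul(76, -15) = -1140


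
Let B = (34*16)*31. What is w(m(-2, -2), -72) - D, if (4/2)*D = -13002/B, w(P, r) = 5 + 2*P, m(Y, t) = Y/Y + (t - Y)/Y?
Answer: 124549/16864 ≈ 7.3855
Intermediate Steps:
B = 16864 (B = 544*31 = 16864)
m(Y, t) = 1 + (t - Y)/Y
D = -6501/16864 (D = (-13002/16864)/2 = (-13002*1/16864)/2 = (½)*(-6501/8432) = -6501/16864 ≈ -0.38550)
w(m(-2, -2), -72) - D = (5 + 2*(-2/(-2))) - 1*(-6501/16864) = (5 + 2*(-2*(-½))) + 6501/16864 = (5 + 2*1) + 6501/16864 = (5 + 2) + 6501/16864 = 7 + 6501/16864 = 124549/16864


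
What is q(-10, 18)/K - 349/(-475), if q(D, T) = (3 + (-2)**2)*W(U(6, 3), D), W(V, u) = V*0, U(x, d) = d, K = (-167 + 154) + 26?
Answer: 349/475 ≈ 0.73474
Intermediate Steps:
K = 13 (K = -13 + 26 = 13)
W(V, u) = 0
q(D, T) = 0 (q(D, T) = (3 + (-2)**2)*0 = (3 + 4)*0 = 7*0 = 0)
q(-10, 18)/K - 349/(-475) = 0/13 - 349/(-475) = 0*(1/13) - 349*(-1/475) = 0 + 349/475 = 349/475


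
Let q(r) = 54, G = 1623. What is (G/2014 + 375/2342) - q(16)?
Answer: -62537559/1179197 ≈ -53.034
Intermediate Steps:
(G/2014 + 375/2342) - q(16) = (1623/2014 + 375/2342) - 1*54 = (1623*(1/2014) + 375*(1/2342)) - 54 = (1623/2014 + 375/2342) - 54 = 1139079/1179197 - 54 = -62537559/1179197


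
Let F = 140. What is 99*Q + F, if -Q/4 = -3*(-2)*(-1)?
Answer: 2516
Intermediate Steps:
Q = 24 (Q = -4*(-3*(-2))*(-1) = -24*(-1) = -4*(-6) = 24)
99*Q + F = 99*24 + 140 = 2376 + 140 = 2516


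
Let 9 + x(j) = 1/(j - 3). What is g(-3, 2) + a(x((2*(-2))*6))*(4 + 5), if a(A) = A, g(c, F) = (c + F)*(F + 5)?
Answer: -265/3 ≈ -88.333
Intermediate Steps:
x(j) = -9 + 1/(-3 + j) (x(j) = -9 + 1/(j - 3) = -9 + 1/(-3 + j))
g(c, F) = (5 + F)*(F + c) (g(c, F) = (F + c)*(5 + F) = (5 + F)*(F + c))
g(-3, 2) + a(x((2*(-2))*6))*(4 + 5) = (2² + 5*2 + 5*(-3) + 2*(-3)) + ((28 - 9*2*(-2)*6)/(-3 + (2*(-2))*6))*(4 + 5) = (4 + 10 - 15 - 6) + ((28 - (-36)*6)/(-3 - 4*6))*9 = -7 + ((28 - 9*(-24))/(-3 - 24))*9 = -7 + ((28 + 216)/(-27))*9 = -7 - 1/27*244*9 = -7 - 244/27*9 = -7 - 244/3 = -265/3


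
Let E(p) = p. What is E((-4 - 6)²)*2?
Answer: 200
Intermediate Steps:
E((-4 - 6)²)*2 = (-4 - 6)²*2 = (-10)²*2 = 100*2 = 200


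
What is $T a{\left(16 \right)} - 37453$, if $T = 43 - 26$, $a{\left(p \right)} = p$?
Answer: $-37181$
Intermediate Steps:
$T = 17$ ($T = 43 - 26 = 17$)
$T a{\left(16 \right)} - 37453 = 17 \cdot 16 - 37453 = 272 - 37453 = -37181$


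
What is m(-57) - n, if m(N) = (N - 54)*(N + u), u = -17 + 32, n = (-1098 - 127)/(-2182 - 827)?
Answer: 14026733/3009 ≈ 4661.6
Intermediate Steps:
n = 1225/3009 (n = -1225/(-3009) = -1225*(-1/3009) = 1225/3009 ≈ 0.40711)
u = 15
m(N) = (-54 + N)*(15 + N) (m(N) = (N - 54)*(N + 15) = (-54 + N)*(15 + N))
m(-57) - n = (-810 + (-57)² - 39*(-57)) - 1*1225/3009 = (-810 + 3249 + 2223) - 1225/3009 = 4662 - 1225/3009 = 14026733/3009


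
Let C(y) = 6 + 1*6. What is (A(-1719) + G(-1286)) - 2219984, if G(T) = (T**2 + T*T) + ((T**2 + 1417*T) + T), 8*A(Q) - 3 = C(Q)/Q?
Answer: 4207453619/4584 ≈ 9.1786e+5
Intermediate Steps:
C(y) = 12 (C(y) = 6 + 6 = 12)
A(Q) = 3/8 + 3/(2*Q) (A(Q) = 3/8 + (12/Q)/8 = 3/8 + 3/(2*Q))
G(T) = 3*T**2 + 1418*T (G(T) = (T**2 + T**2) + (T**2 + 1418*T) = 2*T**2 + (T**2 + 1418*T) = 3*T**2 + 1418*T)
(A(-1719) + G(-1286)) - 2219984 = ((3/8)*(4 - 1719)/(-1719) - 1286*(1418 + 3*(-1286))) - 2219984 = ((3/8)*(-1/1719)*(-1715) - 1286*(1418 - 3858)) - 2219984 = (1715/4584 - 1286*(-2440)) - 2219984 = (1715/4584 + 3137840) - 2219984 = 14383860275/4584 - 2219984 = 4207453619/4584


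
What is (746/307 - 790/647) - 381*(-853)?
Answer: 64553274729/198629 ≈ 3.2499e+5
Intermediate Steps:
(746/307 - 790/647) - 381*(-853) = (746*(1/307) - 790*1/647) + 324993 = (746/307 - 790/647) + 324993 = 240132/198629 + 324993 = 64553274729/198629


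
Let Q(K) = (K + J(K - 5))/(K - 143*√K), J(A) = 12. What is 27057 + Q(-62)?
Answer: 554966177/20511 - 3575*I*√62/635841 ≈ 27057.0 - 0.044271*I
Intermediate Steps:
Q(K) = (12 + K)/(K - 143*√K) (Q(K) = (K + 12)/(K - 143*√K) = (12 + K)/(K - 143*√K))
27057 + Q(-62) = 27057 + (12 - 62)/(-62 - 143*I*√62) = 27057 - 50/(-62 - 143*I*√62)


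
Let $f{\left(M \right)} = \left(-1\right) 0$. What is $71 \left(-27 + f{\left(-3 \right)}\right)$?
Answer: $-1917$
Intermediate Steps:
$f{\left(M \right)} = 0$
$71 \left(-27 + f{\left(-3 \right)}\right) = 71 \left(-27 + 0\right) = 71 \left(-27\right) = -1917$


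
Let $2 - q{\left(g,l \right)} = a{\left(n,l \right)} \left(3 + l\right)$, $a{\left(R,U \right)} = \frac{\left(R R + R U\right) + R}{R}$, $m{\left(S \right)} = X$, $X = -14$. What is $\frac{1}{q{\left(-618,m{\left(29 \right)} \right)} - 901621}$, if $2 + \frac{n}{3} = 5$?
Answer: $- \frac{1}{901663} \approx -1.1091 \cdot 10^{-6}$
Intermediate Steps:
$n = 9$ ($n = -6 + 3 \cdot 5 = -6 + 15 = 9$)
$m{\left(S \right)} = -14$
$a{\left(R,U \right)} = \frac{R + R^{2} + R U}{R}$ ($a{\left(R,U \right)} = \frac{\left(R^{2} + R U\right) + R}{R} = \frac{R + R^{2} + R U}{R}$)
$q{\left(g,l \right)} = 2 - \left(3 + l\right) \left(10 + l\right)$ ($q{\left(g,l \right)} = 2 - \left(1 + 9 + l\right) \left(3 + l\right) = 2 - \left(10 + l\right) \left(3 + l\right) = 2 - \left(3 + l\right) \left(10 + l\right)$)
$\frac{1}{q{\left(-618,m{\left(29 \right)} \right)} - 901621} = \frac{1}{\left(-28 - \left(-14\right)^{2} - -182\right) - 901621} = \frac{1}{\left(-28 - 196 + 182\right) - 901621} = \frac{1}{-42 - 901621} = \frac{1}{-901663} = - \frac{1}{901663}$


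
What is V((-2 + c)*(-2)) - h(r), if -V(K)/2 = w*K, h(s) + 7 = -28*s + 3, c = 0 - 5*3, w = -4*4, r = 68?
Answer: 2996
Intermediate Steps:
w = -16
c = -15 (c = 0 - 15 = -15)
h(s) = -4 - 28*s (h(s) = -7 + (-28*s + 3) = -7 + (3 - 28*s) = -4 - 28*s)
V(K) = 32*K (V(K) = -(-32)*K = 32*K)
V((-2 + c)*(-2)) - h(r) = 32*((-2 - 15)*(-2)) - (-4 - 28*68) = 32*(-17*(-2)) - (-4 - 1904) = 32*34 - 1*(-1908) = 1088 + 1908 = 2996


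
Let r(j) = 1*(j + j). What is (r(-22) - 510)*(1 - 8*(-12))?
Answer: -53738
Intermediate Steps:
r(j) = 2*j (r(j) = 1*(2*j) = 2*j)
(r(-22) - 510)*(1 - 8*(-12)) = (2*(-22) - 510)*(1 - 8*(-12)) = (-44 - 510)*(1 + 96) = -554*97 = -53738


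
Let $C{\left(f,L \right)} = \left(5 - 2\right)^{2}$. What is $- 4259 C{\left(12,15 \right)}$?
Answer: $-38331$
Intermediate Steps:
$C{\left(f,L \right)} = 9$ ($C{\left(f,L \right)} = 3^{2} = 9$)
$- 4259 C{\left(12,15 \right)} = \left(-4259\right) 9 = -38331$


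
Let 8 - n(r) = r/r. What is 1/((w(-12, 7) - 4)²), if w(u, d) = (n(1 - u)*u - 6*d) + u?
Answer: 1/20164 ≈ 4.9593e-5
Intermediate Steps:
n(r) = 7 (n(r) = 8 - r/r = 8 - 1*1 = 8 - 1 = 7)
w(u, d) = -6*d + 8*u (w(u, d) = (7*u - 6*d) + u = (-6*d + 7*u) + u = -6*d + 8*u)
1/((w(-12, 7) - 4)²) = 1/(((-6*7 + 8*(-12)) - 4)²) = 1/(((-42 - 96) - 4)²) = 1/((-138 - 4)²) = 1/((-142)²) = 1/20164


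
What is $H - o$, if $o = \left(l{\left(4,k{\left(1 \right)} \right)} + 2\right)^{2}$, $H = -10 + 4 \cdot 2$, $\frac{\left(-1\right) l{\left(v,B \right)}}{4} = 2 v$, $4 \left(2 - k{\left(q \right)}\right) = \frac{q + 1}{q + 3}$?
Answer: $-902$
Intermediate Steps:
$k{\left(q \right)} = 2 - \frac{1 + q}{4 \left(3 + q\right)}$ ($k{\left(q \right)} = 2 - \frac{\left(q + 1\right) \frac{1}{q + 3}}{4} = 2 - \frac{\left(1 + q\right) \frac{1}{3 + q}}{4} = 2 - \frac{\frac{1}{3 + q} \left(1 + q\right)}{4} = 2 - \frac{1 + q}{4 \left(3 + q\right)}$)
$l{\left(v,B \right)} = - 8 v$ ($l{\left(v,B \right)} = - 4 \cdot 2 v = - 8 v$)
$H = -2$ ($H = -10 + 8 = -2$)
$o = 900$ ($o = \left(\left(-8\right) 4 + 2\right)^{2} = \left(-32 + 2\right)^{2} = \left(-30\right)^{2} = 900$)
$H - o = -2 - 900 = -902$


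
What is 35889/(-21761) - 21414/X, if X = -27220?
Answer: -255454263/296167210 ≈ -0.86253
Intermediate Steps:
35889/(-21761) - 21414/X = 35889/(-21761) - 21414/(-27220) = 35889*(-1/21761) - 21414*(-1/27220) = -35889/21761 + 10707/13610 = -255454263/296167210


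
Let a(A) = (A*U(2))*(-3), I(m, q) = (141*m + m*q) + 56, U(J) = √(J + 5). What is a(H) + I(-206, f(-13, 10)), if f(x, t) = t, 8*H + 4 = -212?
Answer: -31050 + 81*√7 ≈ -30836.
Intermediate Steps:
H = -27 (H = -½ + (⅛)*(-212) = -½ - 53/2 = -27)
U(J) = √(5 + J)
I(m, q) = 56 + 141*m + m*q
a(A) = -3*A*√7 (a(A) = (A*√(5 + 2))*(-3) = (A*√7)*(-3) = -3*A*√7)
a(H) + I(-206, f(-13, 10)) = -3*(-27)*√7 + (56 + 141*(-206) - 206*10) = 81*√7 + (56 - 29046 - 2060) = 81*√7 - 31050 = -31050 + 81*√7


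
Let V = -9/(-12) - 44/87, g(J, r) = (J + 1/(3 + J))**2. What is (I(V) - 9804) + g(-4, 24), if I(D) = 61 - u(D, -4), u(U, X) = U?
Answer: -3381949/348 ≈ -9718.3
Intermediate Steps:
V = 85/348 (V = -9*(-1/12) - 44*1/87 = 3/4 - 44/87 = 85/348 ≈ 0.24425)
I(D) = 61 - D
(I(V) - 9804) + g(-4, 24) = ((61 - 1*85/348) - 9804) + (1 + (-4)**2 + 3*(-4))**2/(3 - 4)**2 = ((61 - 85/348) - 9804) + (1 + 16 - 12)**2/(-1)**2 = (21143/348 - 9804) + 1*5**2 = -3390649/348 + 1*25 = -3390649/348 + 25 = -3381949/348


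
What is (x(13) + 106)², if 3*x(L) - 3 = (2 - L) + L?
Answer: 104329/9 ≈ 11592.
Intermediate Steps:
x(L) = 5/3 (x(L) = 1 + ((2 - L) + L)/3 = 1 + (⅓)*2 = 1 + ⅔ = 5/3)
(x(13) + 106)² = (5/3 + 106)² = (323/3)² = 104329/9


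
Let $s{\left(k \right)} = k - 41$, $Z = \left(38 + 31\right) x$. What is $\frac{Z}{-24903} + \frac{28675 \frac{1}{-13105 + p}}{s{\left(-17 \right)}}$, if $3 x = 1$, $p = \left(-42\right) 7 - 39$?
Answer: $\frac{696167233}{19409497812} \approx 0.035867$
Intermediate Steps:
$p = -333$ ($p = -294 - 39 = -333$)
$x = \frac{1}{3}$ ($x = \frac{1}{3} \cdot 1 = \frac{1}{3} \approx 0.33333$)
$Z = 23$ ($Z = \left(38 + 31\right) \frac{1}{3} = 69 \cdot \frac{1}{3} = 23$)
$s{\left(k \right)} = -41 + k$
$\frac{Z}{-24903} + \frac{28675 \frac{1}{-13105 + p}}{s{\left(-17 \right)}} = \frac{23}{-24903} + \frac{28675 \frac{1}{-13105 - 333}}{-41 - 17} = 23 \left(- \frac{1}{24903}\right) + \frac{28675 \frac{1}{-13438}}{-58} = - \frac{23}{24903} + 28675 \left(- \frac{1}{13438}\right) \left(- \frac{1}{58}\right) = - \frac{23}{24903} - - \frac{28675}{779404} = - \frac{23}{24903} + \frac{28675}{779404} = \frac{696167233}{19409497812}$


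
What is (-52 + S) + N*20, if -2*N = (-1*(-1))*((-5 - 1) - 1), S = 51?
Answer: 69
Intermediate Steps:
N = 7/2 (N = -(-1*(-1))*((-5 - 1) - 1)/2 = -(-6 - 1)/2 = -(-7)/2 = -½*(-7) = 7/2 ≈ 3.5000)
(-52 + S) + N*20 = (-52 + 51) + (7/2)*20 = -1 + 70 = 69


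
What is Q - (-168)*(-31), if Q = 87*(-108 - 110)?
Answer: -24174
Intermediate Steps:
Q = -18966 (Q = 87*(-218) = -18966)
Q - (-168)*(-31) = -18966 - (-168)*(-31) = -18966 - 1*5208 = -18966 - 5208 = -24174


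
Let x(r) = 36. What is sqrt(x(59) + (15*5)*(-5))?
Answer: I*sqrt(339) ≈ 18.412*I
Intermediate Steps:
sqrt(x(59) + (15*5)*(-5)) = sqrt(36 + (15*5)*(-5)) = sqrt(36 + 75*(-5)) = sqrt(36 - 375) = sqrt(-339) = I*sqrt(339)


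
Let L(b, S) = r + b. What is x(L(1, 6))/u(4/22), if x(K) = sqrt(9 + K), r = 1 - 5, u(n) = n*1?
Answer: 11*sqrt(6)/2 ≈ 13.472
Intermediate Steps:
u(n) = n
r = -4
L(b, S) = -4 + b
x(L(1, 6))/u(4/22) = sqrt(9 + (-4 + 1))/((4/22)) = sqrt(9 - 3)/((4*(1/22))) = sqrt(6)/(2/11) = sqrt(6)*(11/2) = 11*sqrt(6)/2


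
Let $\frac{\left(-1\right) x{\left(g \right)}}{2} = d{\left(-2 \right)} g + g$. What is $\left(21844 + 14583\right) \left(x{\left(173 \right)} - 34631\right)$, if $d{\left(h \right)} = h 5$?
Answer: $-1148069759$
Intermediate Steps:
$d{\left(h \right)} = 5 h$
$x{\left(g \right)} = 18 g$ ($x{\left(g \right)} = - 2 \left(5 \left(-2\right) g + g\right) = - 2 \left(- 10 g + g\right) = - 2 \left(- 9 g\right) = 18 g$)
$\left(21844 + 14583\right) \left(x{\left(173 \right)} - 34631\right) = \left(21844 + 14583\right) \left(18 \cdot 173 - 34631\right) = 36427 \left(3114 - 34631\right) = 36427 \left(-31517\right) = -1148069759$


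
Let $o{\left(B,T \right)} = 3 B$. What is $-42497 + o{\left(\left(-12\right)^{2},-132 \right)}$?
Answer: $-42065$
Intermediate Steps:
$-42497 + o{\left(\left(-12\right)^{2},-132 \right)} = -42497 + 3 \left(-12\right)^{2} = -42497 + 3 \cdot 144 = -42497 + 432 = -42065$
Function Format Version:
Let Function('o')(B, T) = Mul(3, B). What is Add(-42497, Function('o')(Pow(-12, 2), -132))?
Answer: -42065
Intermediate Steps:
Add(-42497, Function('o')(Pow(-12, 2), -132)) = Add(-42497, Mul(3, Pow(-12, 2))) = Add(-42497, Mul(3, 144)) = Add(-42497, 432) = -42065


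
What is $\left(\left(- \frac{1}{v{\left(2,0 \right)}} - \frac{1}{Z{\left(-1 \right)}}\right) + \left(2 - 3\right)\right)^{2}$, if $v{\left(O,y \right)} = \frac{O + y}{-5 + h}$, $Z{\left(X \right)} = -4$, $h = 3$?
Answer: $\frac{1}{16} \approx 0.0625$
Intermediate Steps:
$v{\left(O,y \right)} = - \frac{O}{2} - \frac{y}{2}$ ($v{\left(O,y \right)} = \frac{O + y}{-5 + 3} = \frac{O + y}{-2} = \left(O + y\right) \left(- \frac{1}{2}\right) = - \frac{O}{2} - \frac{y}{2}$)
$\left(\left(- \frac{1}{v{\left(2,0 \right)}} - \frac{1}{Z{\left(-1 \right)}}\right) + \left(2 - 3\right)\right)^{2} = \left(\left(- \frac{1}{\left(- \frac{1}{2}\right) 2 - 0} - \frac{1}{-4}\right) + \left(2 - 3\right)\right)^{2} = \left(\left(- \frac{1}{-1 + 0} - - \frac{1}{4}\right) + \left(2 - 3\right)\right)^{2} = \left(\left(- \frac{1}{-1} + \frac{1}{4}\right) - 1\right)^{2} = \left(\left(\left(-1\right) \left(-1\right) + \frac{1}{4}\right) - 1\right)^{2} = \left(\left(1 + \frac{1}{4}\right) - 1\right)^{2} = \left(\frac{5}{4} - 1\right)^{2} = \left(\frac{1}{4}\right)^{2} = \frac{1}{16}$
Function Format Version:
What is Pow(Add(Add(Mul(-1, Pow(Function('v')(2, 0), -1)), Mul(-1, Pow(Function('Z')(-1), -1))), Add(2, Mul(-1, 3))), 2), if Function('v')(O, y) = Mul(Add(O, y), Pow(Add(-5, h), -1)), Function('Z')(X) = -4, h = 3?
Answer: Rational(1, 16) ≈ 0.062500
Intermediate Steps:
Function('v')(O, y) = Add(Mul(Rational(-1, 2), O), Mul(Rational(-1, 2), y)) (Function('v')(O, y) = Mul(Add(O, y), Pow(Add(-5, 3), -1)) = Mul(Add(O, y), Pow(-2, -1)) = Mul(Add(O, y), Rational(-1, 2)) = Add(Mul(Rational(-1, 2), O), Mul(Rational(-1, 2), y)))
Pow(Add(Add(Mul(-1, Pow(Function('v')(2, 0), -1)), Mul(-1, Pow(Function('Z')(-1), -1))), Add(2, Mul(-1, 3))), 2) = Pow(Add(Add(Mul(-1, Pow(Add(Mul(Rational(-1, 2), 2), Mul(Rational(-1, 2), 0)), -1)), Mul(-1, Pow(-4, -1))), Add(2, Mul(-1, 3))), 2) = Pow(Add(Add(Mul(-1, Pow(Add(-1, 0), -1)), Mul(-1, Rational(-1, 4))), Add(2, -3)), 2) = Pow(Add(Add(Mul(-1, Pow(-1, -1)), Rational(1, 4)), -1), 2) = Pow(Add(Add(Mul(-1, -1), Rational(1, 4)), -1), 2) = Pow(Add(Add(1, Rational(1, 4)), -1), 2) = Pow(Add(Rational(5, 4), -1), 2) = Pow(Rational(1, 4), 2) = Rational(1, 16)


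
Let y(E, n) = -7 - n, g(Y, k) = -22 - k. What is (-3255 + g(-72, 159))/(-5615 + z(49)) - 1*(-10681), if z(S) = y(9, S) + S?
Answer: 30026009/2811 ≈ 10682.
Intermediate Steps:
z(S) = -7 (z(S) = (-7 - S) + S = -7)
(-3255 + g(-72, 159))/(-5615 + z(49)) - 1*(-10681) = (-3255 + (-22 - 1*159))/(-5615 - 7) - 1*(-10681) = (-3255 + (-22 - 159))/(-5622) + 10681 = (-3255 - 181)*(-1/5622) + 10681 = -3436*(-1/5622) + 10681 = 1718/2811 + 10681 = 30026009/2811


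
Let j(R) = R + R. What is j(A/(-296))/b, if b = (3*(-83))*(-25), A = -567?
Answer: 189/307100 ≈ 0.00061543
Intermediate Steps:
b = 6225 (b = -249*(-25) = 6225)
j(R) = 2*R
j(A/(-296))/b = (2*(-567/(-296)))/6225 = (2*(-567*(-1/296)))*(1/6225) = (2*(567/296))*(1/6225) = (567/148)*(1/6225) = 189/307100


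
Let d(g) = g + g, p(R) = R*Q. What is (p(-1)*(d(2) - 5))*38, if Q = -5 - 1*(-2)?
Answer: -114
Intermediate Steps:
Q = -3 (Q = -5 + 2 = -3)
p(R) = -3*R (p(R) = R*(-3) = -3*R)
d(g) = 2*g
(p(-1)*(d(2) - 5))*38 = ((-3*(-1))*(2*2 - 5))*38 = (3*(4 - 5))*38 = (3*(-1))*38 = -3*38 = -114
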